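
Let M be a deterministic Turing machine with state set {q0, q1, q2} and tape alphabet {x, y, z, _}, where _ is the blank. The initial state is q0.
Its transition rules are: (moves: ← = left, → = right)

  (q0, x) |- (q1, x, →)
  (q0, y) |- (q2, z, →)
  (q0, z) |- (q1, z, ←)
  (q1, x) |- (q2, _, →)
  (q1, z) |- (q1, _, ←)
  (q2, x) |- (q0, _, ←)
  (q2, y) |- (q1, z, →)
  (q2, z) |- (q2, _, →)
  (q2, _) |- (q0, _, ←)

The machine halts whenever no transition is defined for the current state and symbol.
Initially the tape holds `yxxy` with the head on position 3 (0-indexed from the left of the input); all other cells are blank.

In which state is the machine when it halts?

state=q0 head=3 tape=yxx[y]_   (q0,y)→(q2,z,→)
state=q2 head=4 tape=yxxz[_]   (q2,_)→(q0,_,←)
state=q0 head=3 tape=yxx[z]_   (q0,z)→(q1,z,←)
state=q1 head=2 tape=yx[x]z_   (q1,x)→(q2,_,→)
state=q2 head=3 tape=yx_[z]_   (q2,z)→(q2,_,→)
state=q2 head=4 tape=yx__[_]   (q2,_)→(q0,_,←)
state=q0 head=3 tape=yx_[_]_
No transition is defined for (q0, _); M halts in state q0.

q0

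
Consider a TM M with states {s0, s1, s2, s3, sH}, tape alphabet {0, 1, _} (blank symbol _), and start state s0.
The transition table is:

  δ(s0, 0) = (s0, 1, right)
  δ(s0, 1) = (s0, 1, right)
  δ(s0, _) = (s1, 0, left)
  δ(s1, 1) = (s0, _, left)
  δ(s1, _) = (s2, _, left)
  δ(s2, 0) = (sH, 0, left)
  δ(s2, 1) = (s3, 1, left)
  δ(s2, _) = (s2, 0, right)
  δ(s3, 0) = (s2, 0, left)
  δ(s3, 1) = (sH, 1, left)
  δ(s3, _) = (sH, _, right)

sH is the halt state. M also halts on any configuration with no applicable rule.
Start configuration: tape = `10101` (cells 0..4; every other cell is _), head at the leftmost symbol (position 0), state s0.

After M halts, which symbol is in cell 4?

s0 | ___[1]0101_   read 1 → write 1, move right, go to s0
s0 | ___1[0]101_   read 0 → write 1, move right, go to s0
s0 | ___11[1]01_   read 1 → write 1, move right, go to s0
s0 | ___111[0]1_   read 0 → write 1, move right, go to s0
s0 | ___1111[1]_   read 1 → write 1, move right, go to s0
s0 | ___11111[_]   read _ → write 0, move left, go to s1
s1 | ___1111[1]0   read 1 → write _, move left, go to s0
s0 | ___111[1]_0   read 1 → write 1, move right, go to s0
s0 | ___1111[_]0   read _ → write 0, move left, go to s1
s1 | ___111[1]00   read 1 → write _, move left, go to s0
s0 | ___11[1]_00   read 1 → write 1, move right, go to s0
s0 | ___111[_]00   read _ → write 0, move left, go to s1
s1 | ___11[1]000   read 1 → write _, move left, go to s0
s0 | ___1[1]_000   read 1 → write 1, move right, go to s0
s0 | ___11[_]000   read _ → write 0, move left, go to s1
s1 | ___1[1]0000   read 1 → write _, move left, go to s0
s0 | ___[1]_0000   read 1 → write 1, move right, go to s0
s0 | ___1[_]0000   read _ → write 0, move left, go to s1
s1 | ___[1]00000   read 1 → write _, move left, go to s0
s0 | __[_]_00000   read _ → write 0, move left, go to s1
s1 | _[_]0_00000   read _ → write _, move left, go to s2
s2 | [_]_0_00000   read _ → write 0, move right, go to s2
s2 | 0[_]0_00000   read _ → write 0, move right, go to s2
s2 | 00[0]_00000   read 0 → write 0, move left, go to sH
sH | 0[0]0_00000
Cell 4 holds 0 when M halts.

0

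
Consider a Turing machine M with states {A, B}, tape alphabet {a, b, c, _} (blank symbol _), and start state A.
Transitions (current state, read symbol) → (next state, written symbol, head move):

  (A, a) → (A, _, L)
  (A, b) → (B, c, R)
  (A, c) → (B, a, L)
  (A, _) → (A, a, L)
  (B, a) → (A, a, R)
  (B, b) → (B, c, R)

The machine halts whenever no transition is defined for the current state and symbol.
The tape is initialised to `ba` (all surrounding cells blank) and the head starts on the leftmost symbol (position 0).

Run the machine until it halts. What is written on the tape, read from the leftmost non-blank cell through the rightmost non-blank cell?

a_a

state=A head=0 tape=_[b]a_   (A,b)→(B,c,R)
state=B head=1 tape=_c[a]_   (B,a)→(A,a,R)
state=A head=2 tape=_ca[_]   (A,_)→(A,a,L)
state=A head=1 tape=_c[a]a   (A,a)→(A,_,L)
state=A head=0 tape=_[c]_a   (A,c)→(B,a,L)
state=B head=-1 tape=[_]a_a
The non-blank tape span at halt is a_a.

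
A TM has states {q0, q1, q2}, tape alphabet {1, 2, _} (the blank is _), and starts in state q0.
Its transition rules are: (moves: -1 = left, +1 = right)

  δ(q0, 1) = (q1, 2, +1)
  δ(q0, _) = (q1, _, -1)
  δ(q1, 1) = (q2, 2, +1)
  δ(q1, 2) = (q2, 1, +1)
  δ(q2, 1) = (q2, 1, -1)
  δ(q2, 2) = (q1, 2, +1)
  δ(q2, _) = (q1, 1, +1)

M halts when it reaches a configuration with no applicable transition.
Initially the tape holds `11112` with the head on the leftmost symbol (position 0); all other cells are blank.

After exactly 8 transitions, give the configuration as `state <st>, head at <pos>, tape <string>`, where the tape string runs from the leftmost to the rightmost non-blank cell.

q0 | [1]1112   read 1 → write 2, move +1, go to q1
q1 | 2[1]112   read 1 → write 2, move +1, go to q2
q2 | 22[1]12   read 1 → write 1, move -1, go to q2
q2 | 2[2]112   read 2 → write 2, move +1, go to q1
q1 | 22[1]12   read 1 → write 2, move +1, go to q2
q2 | 222[1]2   read 1 → write 1, move -1, go to q2
q2 | 22[2]12   read 2 → write 2, move +1, go to q1
q1 | 222[1]2   read 1 → write 2, move +1, go to q2
q2 | 2222[2]
After 8 steps: state q2, head at 4, tape 22222.

state q2, head at 4, tape 22222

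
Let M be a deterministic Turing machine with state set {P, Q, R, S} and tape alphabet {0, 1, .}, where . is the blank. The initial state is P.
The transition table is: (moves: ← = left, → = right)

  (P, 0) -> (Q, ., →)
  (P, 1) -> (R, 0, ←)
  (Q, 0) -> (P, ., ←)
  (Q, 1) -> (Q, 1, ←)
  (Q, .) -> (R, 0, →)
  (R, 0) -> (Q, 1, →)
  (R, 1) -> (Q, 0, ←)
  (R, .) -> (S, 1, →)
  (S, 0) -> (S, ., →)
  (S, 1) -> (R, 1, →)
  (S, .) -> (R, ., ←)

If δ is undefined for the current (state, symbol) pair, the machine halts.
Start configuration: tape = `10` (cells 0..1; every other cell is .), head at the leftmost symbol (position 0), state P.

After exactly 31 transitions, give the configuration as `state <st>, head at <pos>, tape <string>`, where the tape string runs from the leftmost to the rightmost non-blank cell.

state S, head at -1, tape 11....0

state=P head=0 tape=...[1]0...   (P,1)→(R,0,←)
state=R head=-1 tape=..[.]00...   (R,.)→(S,1,→)
state=S head=0 tape=..1[0]0...   (S,0)→(S,.,→)
state=S head=1 tape=..1.[0]...   (S,0)→(S,.,→)
state=S head=2 tape=..1..[.]..   (S,.)→(R,.,←)
state=R head=1 tape=..1.[.]...   (R,.)→(S,1,→)
state=S head=2 tape=..1.1[.]..   (S,.)→(R,.,←)
state=R head=1 tape=..1.[1]...   (R,1)→(Q,0,←)
state=Q head=0 tape=..1[.]0...   (Q,.)→(R,0,→)
state=R head=1 tape=..10[0]...   (R,0)→(Q,1,→)
state=Q head=2 tape=..101[.]..   (Q,.)→(R,0,→)
state=R head=3 tape=..1010[.].   (R,.)→(S,1,→)
state=S head=4 tape=..10101[.]   (S,.)→(R,.,←)
state=R head=3 tape=..1010[1].   (R,1)→(Q,0,←)
state=Q head=2 tape=..101[0]0.   (Q,0)→(P,.,←)
state=P head=1 tape=..10[1].0.   (P,1)→(R,0,←)
state=R head=0 tape=..1[0]0.0.   (R,0)→(Q,1,→)
state=Q head=1 tape=..11[0].0.   (Q,0)→(P,.,←)
state=P head=0 tape=..1[1]..0.   (P,1)→(R,0,←)
state=R head=-1 tape=..[1]0..0.   (R,1)→(Q,0,←)
state=Q head=-2 tape=.[.]00..0.   (Q,.)→(R,0,→)
state=R head=-1 tape=.0[0]0..0.   (R,0)→(Q,1,→)
state=Q head=0 tape=.01[0]..0.   (Q,0)→(P,.,←)
state=P head=-1 tape=.0[1]...0.   (P,1)→(R,0,←)
state=R head=-2 tape=.[0]0...0.   (R,0)→(Q,1,→)
state=Q head=-1 tape=.1[0]...0.   (Q,0)→(P,.,←)
state=P head=-2 tape=.[1]....0.   (P,1)→(R,0,←)
state=R head=-3 tape=[.]0....0.   (R,.)→(S,1,→)
state=S head=-2 tape=1[0]....0.   (S,0)→(S,.,→)
state=S head=-1 tape=1.[.]...0.   (S,.)→(R,.,←)
state=R head=-2 tape=1[.]....0.   (R,.)→(S,1,→)
state=S head=-1 tape=11[.]...0.
After 31 steps: state S, head at -1, tape 11....0.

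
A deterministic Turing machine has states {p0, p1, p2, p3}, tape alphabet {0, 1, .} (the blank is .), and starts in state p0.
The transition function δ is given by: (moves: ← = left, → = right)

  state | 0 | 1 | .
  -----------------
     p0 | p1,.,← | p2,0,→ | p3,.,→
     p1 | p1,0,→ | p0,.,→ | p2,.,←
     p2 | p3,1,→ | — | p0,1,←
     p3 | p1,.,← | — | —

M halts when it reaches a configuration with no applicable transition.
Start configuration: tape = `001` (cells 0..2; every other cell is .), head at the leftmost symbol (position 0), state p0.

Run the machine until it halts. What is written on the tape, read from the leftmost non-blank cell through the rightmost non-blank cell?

state=p0 head=0 tape=...[0]01   (p0,0)→(p1,.,←)
state=p1 head=-1 tape=..[.].01   (p1,.)→(p2,.,←)
state=p2 head=-2 tape=.[.]..01   (p2,.)→(p0,1,←)
state=p0 head=-3 tape=[.]1..01   (p0,.)→(p3,.,→)
state=p3 head=-2 tape=.[1]..01
The non-blank tape span at halt is 1..01.

1..01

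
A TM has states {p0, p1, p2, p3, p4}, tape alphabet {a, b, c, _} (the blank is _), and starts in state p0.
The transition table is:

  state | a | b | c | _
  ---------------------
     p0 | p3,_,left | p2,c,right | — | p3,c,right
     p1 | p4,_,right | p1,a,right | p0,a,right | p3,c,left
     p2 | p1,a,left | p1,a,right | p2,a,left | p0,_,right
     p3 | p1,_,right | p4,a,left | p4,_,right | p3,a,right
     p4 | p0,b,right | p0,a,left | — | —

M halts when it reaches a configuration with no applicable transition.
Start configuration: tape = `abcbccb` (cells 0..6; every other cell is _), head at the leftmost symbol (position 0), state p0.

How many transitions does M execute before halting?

10

p0 | __[a]bcbccb   read a → write _, move left, go to p3
p3 | _[_]_bcbccb   read _ → write a, move right, go to p3
p3 | _a[_]bcbccb   read _ → write a, move right, go to p3
p3 | _aa[b]cbccb   read b → write a, move left, go to p4
p4 | _a[a]acbccb   read a → write b, move right, go to p0
p0 | _ab[a]cbccb   read a → write _, move left, go to p3
p3 | _a[b]_cbccb   read b → write a, move left, go to p4
p4 | _[a]a_cbccb   read a → write b, move right, go to p0
p0 | _b[a]_cbccb   read a → write _, move left, go to p3
p3 | _[b]__cbccb   read b → write a, move left, go to p4
p4 | [_]a__cbccb
M halts after 10 transitions.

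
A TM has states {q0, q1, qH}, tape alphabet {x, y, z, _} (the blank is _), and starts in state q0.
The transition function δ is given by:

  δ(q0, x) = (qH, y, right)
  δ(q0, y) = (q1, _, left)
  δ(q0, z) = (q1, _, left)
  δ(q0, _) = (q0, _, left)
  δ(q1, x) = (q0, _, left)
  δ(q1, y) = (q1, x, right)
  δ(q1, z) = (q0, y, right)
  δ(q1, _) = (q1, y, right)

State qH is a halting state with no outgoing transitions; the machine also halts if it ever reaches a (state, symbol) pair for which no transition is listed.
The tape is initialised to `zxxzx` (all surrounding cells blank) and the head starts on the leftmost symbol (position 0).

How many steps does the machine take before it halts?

state=q0 head=0 tape=_[z]xxzx_   (q0,z)→(q1,_,left)
state=q1 head=-1 tape=[_]_xxzx_   (q1,_)→(q1,y,right)
state=q1 head=0 tape=y[_]xxzx_   (q1,_)→(q1,y,right)
state=q1 head=1 tape=yy[x]xzx_   (q1,x)→(q0,_,left)
state=q0 head=0 tape=y[y]_xzx_   (q0,y)→(q1,_,left)
state=q1 head=-1 tape=[y]__xzx_   (q1,y)→(q1,x,right)
state=q1 head=0 tape=x[_]_xzx_   (q1,_)→(q1,y,right)
state=q1 head=1 tape=xy[_]xzx_   (q1,_)→(q1,y,right)
state=q1 head=2 tape=xyy[x]zx_   (q1,x)→(q0,_,left)
state=q0 head=1 tape=xy[y]_zx_   (q0,y)→(q1,_,left)
state=q1 head=0 tape=x[y]__zx_   (q1,y)→(q1,x,right)
state=q1 head=1 tape=xx[_]_zx_   (q1,_)→(q1,y,right)
state=q1 head=2 tape=xxy[_]zx_   (q1,_)→(q1,y,right)
state=q1 head=3 tape=xxyy[z]x_   (q1,z)→(q0,y,right)
state=q0 head=4 tape=xxyyy[x]_   (q0,x)→(qH,y,right)
state=qH head=5 tape=xxyyyy[_]
M halts after 15 transitions.

15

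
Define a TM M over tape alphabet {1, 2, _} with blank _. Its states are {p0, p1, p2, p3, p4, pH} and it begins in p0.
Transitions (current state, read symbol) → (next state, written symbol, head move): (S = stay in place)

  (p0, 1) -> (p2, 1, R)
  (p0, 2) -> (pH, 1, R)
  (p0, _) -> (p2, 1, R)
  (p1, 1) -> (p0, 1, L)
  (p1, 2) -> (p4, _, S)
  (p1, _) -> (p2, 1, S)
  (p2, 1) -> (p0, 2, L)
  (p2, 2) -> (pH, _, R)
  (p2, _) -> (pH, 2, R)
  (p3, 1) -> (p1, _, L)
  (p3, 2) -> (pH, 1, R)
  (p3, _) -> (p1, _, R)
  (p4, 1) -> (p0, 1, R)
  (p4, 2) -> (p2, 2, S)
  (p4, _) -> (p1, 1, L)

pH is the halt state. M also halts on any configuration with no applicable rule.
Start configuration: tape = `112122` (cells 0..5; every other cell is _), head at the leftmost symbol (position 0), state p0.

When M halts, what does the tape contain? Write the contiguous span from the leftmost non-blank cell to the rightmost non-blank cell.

1_2122

state=p0 head=0 tape=[1]12122   (p0,1)→(p2,1,R)
state=p2 head=1 tape=1[1]2122   (p2,1)→(p0,2,L)
state=p0 head=0 tape=[1]22122   (p0,1)→(p2,1,R)
state=p2 head=1 tape=1[2]2122   (p2,2)→(pH,_,R)
state=pH head=2 tape=1_[2]122
The non-blank tape span at halt is 1_2122.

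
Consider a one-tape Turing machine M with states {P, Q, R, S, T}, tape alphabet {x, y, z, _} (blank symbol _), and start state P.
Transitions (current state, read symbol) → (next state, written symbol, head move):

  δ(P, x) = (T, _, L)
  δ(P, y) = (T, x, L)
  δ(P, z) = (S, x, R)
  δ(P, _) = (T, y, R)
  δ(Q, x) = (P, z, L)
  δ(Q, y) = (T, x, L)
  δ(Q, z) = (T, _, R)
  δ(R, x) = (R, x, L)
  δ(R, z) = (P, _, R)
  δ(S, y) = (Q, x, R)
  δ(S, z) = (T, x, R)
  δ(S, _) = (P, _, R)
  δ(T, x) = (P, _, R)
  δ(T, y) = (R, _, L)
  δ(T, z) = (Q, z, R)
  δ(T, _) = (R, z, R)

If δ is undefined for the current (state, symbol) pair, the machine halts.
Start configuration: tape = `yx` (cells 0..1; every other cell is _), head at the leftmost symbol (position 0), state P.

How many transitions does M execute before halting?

6

P | _[y]x   read y → write x, move L, go to T
T | [_]xx   read _ → write z, move R, go to R
R | z[x]x   read x → write x, move L, go to R
R | [z]xx   read z → write _, move R, go to P
P | _[x]x   read x → write _, move L, go to T
T | [_]_x   read _ → write z, move R, go to R
R | z[_]x
M halts after 6 transitions.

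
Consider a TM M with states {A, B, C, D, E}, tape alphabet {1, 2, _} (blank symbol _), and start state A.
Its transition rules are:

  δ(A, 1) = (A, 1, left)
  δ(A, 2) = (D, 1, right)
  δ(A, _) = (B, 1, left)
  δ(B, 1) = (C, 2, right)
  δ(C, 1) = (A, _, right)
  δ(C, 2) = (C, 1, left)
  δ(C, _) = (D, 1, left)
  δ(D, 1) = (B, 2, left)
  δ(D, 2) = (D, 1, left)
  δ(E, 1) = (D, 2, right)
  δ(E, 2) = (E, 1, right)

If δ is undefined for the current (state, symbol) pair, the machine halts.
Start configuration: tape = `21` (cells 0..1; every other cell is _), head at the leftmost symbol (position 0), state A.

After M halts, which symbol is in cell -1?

1

A | __[2]1   read 2 → write 1, move right, go to D
D | __1[1]   read 1 → write 2, move left, go to B
B | __[1]2   read 1 → write 2, move right, go to C
C | __2[2]   read 2 → write 1, move left, go to C
C | __[2]1   read 2 → write 1, move left, go to C
C | _[_]11   read _ → write 1, move left, go to D
D | [_]111
Cell -1 holds 1 when M halts.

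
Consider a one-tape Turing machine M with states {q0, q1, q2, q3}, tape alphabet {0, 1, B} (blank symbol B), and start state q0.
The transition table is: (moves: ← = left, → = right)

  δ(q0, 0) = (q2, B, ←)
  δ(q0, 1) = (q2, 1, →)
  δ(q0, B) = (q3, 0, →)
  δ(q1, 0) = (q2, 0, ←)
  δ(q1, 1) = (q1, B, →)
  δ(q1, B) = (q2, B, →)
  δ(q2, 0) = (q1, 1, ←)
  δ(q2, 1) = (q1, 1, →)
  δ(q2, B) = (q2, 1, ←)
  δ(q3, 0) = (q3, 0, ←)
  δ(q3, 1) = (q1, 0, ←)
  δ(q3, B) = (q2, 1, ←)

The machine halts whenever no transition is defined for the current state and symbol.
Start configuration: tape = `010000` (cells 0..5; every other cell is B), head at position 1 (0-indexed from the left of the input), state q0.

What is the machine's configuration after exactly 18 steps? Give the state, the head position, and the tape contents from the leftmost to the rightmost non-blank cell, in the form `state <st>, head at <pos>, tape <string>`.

state q1, head at 3, tape 1BB000

q0 | B0[1]0000   read 1 → write 1, move →, go to q2
q2 | B01[0]000   read 0 → write 1, move ←, go to q1
q1 | B0[1]1000   read 1 → write B, move →, go to q1
q1 | B0B[1]000   read 1 → write B, move →, go to q1
q1 | B0BB[0]00   read 0 → write 0, move ←, go to q2
q2 | B0B[B]000   read B → write 1, move ←, go to q2
q2 | B0[B]1000   read B → write 1, move ←, go to q2
q2 | B[0]11000   read 0 → write 1, move ←, go to q1
q1 | [B]111000   read B → write B, move →, go to q2
q2 | B[1]11000   read 1 → write 1, move →, go to q1
q1 | B1[1]1000   read 1 → write B, move →, go to q1
q1 | B1B[1]000   read 1 → write B, move →, go to q1
q1 | B1BB[0]00   read 0 → write 0, move ←, go to q2
q2 | B1B[B]000   read B → write 1, move ←, go to q2
q2 | B1[B]1000   read B → write 1, move ←, go to q2
q2 | B[1]11000   read 1 → write 1, move →, go to q1
q1 | B1[1]1000   read 1 → write B, move →, go to q1
q1 | B1B[1]000   read 1 → write B, move →, go to q1
q1 | B1BB[0]00
After 18 steps: state q1, head at 3, tape 1BB000.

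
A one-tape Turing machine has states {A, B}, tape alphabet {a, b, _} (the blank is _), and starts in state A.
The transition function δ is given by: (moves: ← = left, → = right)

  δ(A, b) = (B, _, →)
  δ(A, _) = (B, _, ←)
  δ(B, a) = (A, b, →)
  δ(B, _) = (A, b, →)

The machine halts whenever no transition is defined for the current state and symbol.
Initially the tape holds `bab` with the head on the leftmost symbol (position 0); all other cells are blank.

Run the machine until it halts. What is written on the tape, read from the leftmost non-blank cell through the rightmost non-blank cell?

A | [b]ab__   read b → write _, move →, go to B
B | _[a]b__   read a → write b, move →, go to A
A | _b[b]__   read b → write _, move →, go to B
B | _b_[_]_   read _ → write b, move →, go to A
A | _b_b[_]   read _ → write _, move ←, go to B
B | _b_[b]_
The non-blank tape span at halt is b_b.

b_b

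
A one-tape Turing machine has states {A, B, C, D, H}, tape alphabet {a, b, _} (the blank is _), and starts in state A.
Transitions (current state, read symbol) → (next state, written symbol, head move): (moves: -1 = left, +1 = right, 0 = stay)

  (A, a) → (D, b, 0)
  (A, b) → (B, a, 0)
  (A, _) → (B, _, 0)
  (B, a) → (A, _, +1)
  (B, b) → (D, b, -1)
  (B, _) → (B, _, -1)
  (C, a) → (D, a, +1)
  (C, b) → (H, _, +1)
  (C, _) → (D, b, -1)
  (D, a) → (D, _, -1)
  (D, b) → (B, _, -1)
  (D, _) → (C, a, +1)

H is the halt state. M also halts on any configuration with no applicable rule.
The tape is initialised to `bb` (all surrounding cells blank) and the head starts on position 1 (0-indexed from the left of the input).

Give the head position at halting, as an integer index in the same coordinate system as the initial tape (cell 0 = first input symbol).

A | _b[b]_   read b → write a, move 0, go to B
B | _b[a]_   read a → write _, move +1, go to A
A | _b_[_]   read _ → write _, move 0, go to B
B | _b_[_]   read _ → write _, move -1, go to B
B | _b[_]_   read _ → write _, move -1, go to B
B | _[b]__   read b → write b, move -1, go to D
D | [_]b__   read _ → write a, move +1, go to C
C | a[b]__   read b → write _, move +1, go to H
H | a_[_]_
At halt the head is at cell 1.

1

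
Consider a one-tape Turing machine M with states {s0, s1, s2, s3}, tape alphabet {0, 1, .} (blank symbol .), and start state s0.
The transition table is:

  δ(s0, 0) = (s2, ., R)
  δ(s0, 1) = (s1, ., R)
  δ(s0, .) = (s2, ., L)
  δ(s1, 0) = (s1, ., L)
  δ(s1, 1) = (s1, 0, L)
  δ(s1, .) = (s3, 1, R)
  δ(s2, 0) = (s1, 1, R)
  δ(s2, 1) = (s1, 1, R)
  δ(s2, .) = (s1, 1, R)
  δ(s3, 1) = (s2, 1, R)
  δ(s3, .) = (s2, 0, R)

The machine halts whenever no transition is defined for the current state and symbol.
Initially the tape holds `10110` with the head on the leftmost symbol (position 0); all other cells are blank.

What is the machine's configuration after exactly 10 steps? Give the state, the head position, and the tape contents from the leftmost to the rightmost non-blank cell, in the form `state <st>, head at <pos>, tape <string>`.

state s3, head at 0, tape 10.000

state=s0 head=0 tape=.[1]0110   (s0,1)→(s1,.,R)
state=s1 head=1 tape=..[0]110   (s1,0)→(s1,.,L)
state=s1 head=0 tape=.[.].110   (s1,.)→(s3,1,R)
state=s3 head=1 tape=.1[.]110   (s3,.)→(s2,0,R)
state=s2 head=2 tape=.10[1]10   (s2,1)→(s1,1,R)
state=s1 head=3 tape=.101[1]0   (s1,1)→(s1,0,L)
state=s1 head=2 tape=.10[1]00   (s1,1)→(s1,0,L)
state=s1 head=1 tape=.1[0]000   (s1,0)→(s1,.,L)
state=s1 head=0 tape=.[1].000   (s1,1)→(s1,0,L)
state=s1 head=-1 tape=[.]0.000   (s1,.)→(s3,1,R)
state=s3 head=0 tape=1[0].000
After 10 steps: state s3, head at 0, tape 10.000.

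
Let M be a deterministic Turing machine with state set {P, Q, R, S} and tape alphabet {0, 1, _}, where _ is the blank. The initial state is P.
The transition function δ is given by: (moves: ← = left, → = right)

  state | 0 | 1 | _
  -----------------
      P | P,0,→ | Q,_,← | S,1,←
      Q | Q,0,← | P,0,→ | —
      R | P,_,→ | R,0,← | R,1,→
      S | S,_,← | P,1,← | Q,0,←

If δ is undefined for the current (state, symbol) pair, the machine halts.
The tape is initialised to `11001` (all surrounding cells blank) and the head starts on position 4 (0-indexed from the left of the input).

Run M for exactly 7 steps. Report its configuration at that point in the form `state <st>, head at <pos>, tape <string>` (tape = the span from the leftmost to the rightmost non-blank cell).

state S, head at 3, tape 10001

P | 1100[1]   read 1 → write _, move ←, go to Q
Q | 110[0]_   read 0 → write 0, move ←, go to Q
Q | 11[0]0_   read 0 → write 0, move ←, go to Q
Q | 1[1]00_   read 1 → write 0, move →, go to P
P | 10[0]0_   read 0 → write 0, move →, go to P
P | 100[0]_   read 0 → write 0, move →, go to P
P | 1000[_]   read _ → write 1, move ←, go to S
S | 100[0]1
After 7 steps: state S, head at 3, tape 10001.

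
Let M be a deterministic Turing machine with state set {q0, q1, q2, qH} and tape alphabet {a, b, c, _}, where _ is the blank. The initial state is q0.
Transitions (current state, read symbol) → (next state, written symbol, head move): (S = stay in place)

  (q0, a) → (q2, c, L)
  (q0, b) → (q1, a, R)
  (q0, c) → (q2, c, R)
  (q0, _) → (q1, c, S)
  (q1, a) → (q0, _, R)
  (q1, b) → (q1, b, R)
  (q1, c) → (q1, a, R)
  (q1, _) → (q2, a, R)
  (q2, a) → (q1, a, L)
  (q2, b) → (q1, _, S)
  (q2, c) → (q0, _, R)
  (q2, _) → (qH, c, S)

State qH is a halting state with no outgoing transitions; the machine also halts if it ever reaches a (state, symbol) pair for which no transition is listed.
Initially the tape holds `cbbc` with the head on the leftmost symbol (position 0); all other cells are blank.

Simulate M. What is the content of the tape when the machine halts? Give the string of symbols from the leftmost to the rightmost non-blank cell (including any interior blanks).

caa_aac

q0 | [c]bbc___   read c → write c, move R, go to q2
q2 | c[b]bc___   read b → write _, move S, go to q1
q1 | c[_]bc___   read _ → write a, move R, go to q2
q2 | ca[b]c___   read b → write _, move S, go to q1
q1 | ca[_]c___   read _ → write a, move R, go to q2
q2 | caa[c]___   read c → write _, move R, go to q0
q0 | caa_[_]__   read _ → write c, move S, go to q1
q1 | caa_[c]__   read c → write a, move R, go to q1
q1 | caa_a[_]_   read _ → write a, move R, go to q2
q2 | caa_aa[_]   read _ → write c, move S, go to qH
qH | caa_aa[c]
The non-blank tape span at halt is caa_aac.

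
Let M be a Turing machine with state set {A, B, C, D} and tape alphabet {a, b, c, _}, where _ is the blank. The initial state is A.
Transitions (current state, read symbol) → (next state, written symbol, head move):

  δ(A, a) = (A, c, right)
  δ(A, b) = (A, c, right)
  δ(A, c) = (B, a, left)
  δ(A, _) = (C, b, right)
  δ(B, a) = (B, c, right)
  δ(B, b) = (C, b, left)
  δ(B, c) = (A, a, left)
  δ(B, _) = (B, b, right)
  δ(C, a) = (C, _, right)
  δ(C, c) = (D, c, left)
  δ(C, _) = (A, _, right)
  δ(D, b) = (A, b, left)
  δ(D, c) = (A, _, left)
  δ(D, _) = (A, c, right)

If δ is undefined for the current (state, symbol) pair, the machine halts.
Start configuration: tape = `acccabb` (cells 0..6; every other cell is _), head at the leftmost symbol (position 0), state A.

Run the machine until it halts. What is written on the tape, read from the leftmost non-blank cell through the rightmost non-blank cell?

bbb___bb

A | _[a]cccabb   read a → write c, move right, go to A
A | _c[c]ccabb   read c → write a, move left, go to B
B | _[c]accabb   read c → write a, move left, go to A
A | [_]aaccabb   read _ → write b, move right, go to C
C | b[a]accabb   read a → write _, move right, go to C
C | b_[a]ccabb   read a → write _, move right, go to C
C | b__[c]cabb   read c → write c, move left, go to D
D | b_[_]ccabb   read _ → write c, move right, go to A
A | b_c[c]cabb   read c → write a, move left, go to B
B | b_[c]acabb   read c → write a, move left, go to A
A | b[_]aacabb   read _ → write b, move right, go to C
C | bb[a]acabb   read a → write _, move right, go to C
C | bb_[a]cabb   read a → write _, move right, go to C
C | bb__[c]abb   read c → write c, move left, go to D
D | bb_[_]cabb   read _ → write c, move right, go to A
A | bb_c[c]abb   read c → write a, move left, go to B
B | bb_[c]aabb   read c → write a, move left, go to A
A | bb[_]aaabb   read _ → write b, move right, go to C
C | bbb[a]aabb   read a → write _, move right, go to C
C | bbb_[a]abb   read a → write _, move right, go to C
C | bbb__[a]bb   read a → write _, move right, go to C
C | bbb___[b]b
The non-blank tape span at halt is bbb___bb.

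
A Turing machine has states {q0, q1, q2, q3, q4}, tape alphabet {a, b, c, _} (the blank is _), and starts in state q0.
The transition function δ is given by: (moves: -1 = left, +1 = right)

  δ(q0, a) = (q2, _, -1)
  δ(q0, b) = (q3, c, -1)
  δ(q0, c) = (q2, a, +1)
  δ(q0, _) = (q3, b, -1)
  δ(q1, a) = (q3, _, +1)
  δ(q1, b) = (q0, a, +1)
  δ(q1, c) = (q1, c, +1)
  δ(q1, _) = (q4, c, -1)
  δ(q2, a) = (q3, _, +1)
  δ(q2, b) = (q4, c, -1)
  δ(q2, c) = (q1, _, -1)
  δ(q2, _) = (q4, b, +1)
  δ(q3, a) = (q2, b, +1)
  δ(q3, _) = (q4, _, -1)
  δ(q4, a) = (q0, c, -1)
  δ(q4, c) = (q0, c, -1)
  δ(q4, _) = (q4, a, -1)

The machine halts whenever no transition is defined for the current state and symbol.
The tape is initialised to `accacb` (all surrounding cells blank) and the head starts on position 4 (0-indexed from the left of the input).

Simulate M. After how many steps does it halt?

state=q0 head=4 tape=_acca[c]b   (q0,c)→(q2,a,+1)
state=q2 head=5 tape=_accaa[b]   (q2,b)→(q4,c,-1)
state=q4 head=4 tape=_acca[a]c   (q4,a)→(q0,c,-1)
state=q0 head=3 tape=_acc[a]cc   (q0,a)→(q2,_,-1)
state=q2 head=2 tape=_ac[c]_cc   (q2,c)→(q1,_,-1)
state=q1 head=1 tape=_a[c]__cc   (q1,c)→(q1,c,+1)
state=q1 head=2 tape=_ac[_]_cc   (q1,_)→(q4,c,-1)
state=q4 head=1 tape=_a[c]c_cc   (q4,c)→(q0,c,-1)
state=q0 head=0 tape=_[a]cc_cc   (q0,a)→(q2,_,-1)
state=q2 head=-1 tape=[_]_cc_cc   (q2,_)→(q4,b,+1)
state=q4 head=0 tape=b[_]cc_cc   (q4,_)→(q4,a,-1)
state=q4 head=-1 tape=[b]acc_cc
M halts after 11 transitions.

11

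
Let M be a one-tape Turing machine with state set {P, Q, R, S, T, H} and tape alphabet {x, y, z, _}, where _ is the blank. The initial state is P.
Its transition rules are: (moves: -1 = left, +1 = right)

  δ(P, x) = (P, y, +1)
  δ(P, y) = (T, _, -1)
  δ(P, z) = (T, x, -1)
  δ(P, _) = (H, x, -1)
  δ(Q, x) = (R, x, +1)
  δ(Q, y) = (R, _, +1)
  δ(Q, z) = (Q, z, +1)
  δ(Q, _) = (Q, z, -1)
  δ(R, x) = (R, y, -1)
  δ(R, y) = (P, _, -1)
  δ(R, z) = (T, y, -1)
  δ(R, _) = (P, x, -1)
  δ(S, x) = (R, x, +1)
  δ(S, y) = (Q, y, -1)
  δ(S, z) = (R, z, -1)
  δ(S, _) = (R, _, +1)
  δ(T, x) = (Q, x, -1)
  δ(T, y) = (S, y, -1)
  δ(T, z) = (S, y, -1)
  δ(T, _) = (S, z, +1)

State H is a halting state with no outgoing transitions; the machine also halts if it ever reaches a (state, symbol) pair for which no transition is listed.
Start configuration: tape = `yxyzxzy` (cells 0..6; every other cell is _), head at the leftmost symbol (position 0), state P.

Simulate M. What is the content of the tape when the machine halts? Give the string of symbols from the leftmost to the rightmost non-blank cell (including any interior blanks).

zx_yyyzxzy

P | ___[y]xyzxzy   read y → write _, move -1, go to T
T | __[_]_xyzxzy   read _ → write z, move +1, go to S
S | __z[_]xyzxzy   read _ → write _, move +1, go to R
R | __z_[x]yzxzy   read x → write y, move -1, go to R
R | __z[_]yyzxzy   read _ → write x, move -1, go to P
P | __[z]xyyzxzy   read z → write x, move -1, go to T
T | _[_]xxyyzxzy   read _ → write z, move +1, go to S
S | _z[x]xyyzxzy   read x → write x, move +1, go to R
R | _zx[x]yyzxzy   read x → write y, move -1, go to R
R | _z[x]yyyzxzy   read x → write y, move -1, go to R
R | _[z]yyyyzxzy   read z → write y, move -1, go to T
T | [_]yyyyyzxzy   read _ → write z, move +1, go to S
S | z[y]yyyyzxzy   read y → write y, move -1, go to Q
Q | [z]yyyyyzxzy   read z → write z, move +1, go to Q
Q | z[y]yyyyzxzy   read y → write _, move +1, go to R
R | z_[y]yyyzxzy   read y → write _, move -1, go to P
P | z[_]_yyyzxzy   read _ → write x, move -1, go to H
H | [z]x_yyyzxzy
The non-blank tape span at halt is zx_yyyzxzy.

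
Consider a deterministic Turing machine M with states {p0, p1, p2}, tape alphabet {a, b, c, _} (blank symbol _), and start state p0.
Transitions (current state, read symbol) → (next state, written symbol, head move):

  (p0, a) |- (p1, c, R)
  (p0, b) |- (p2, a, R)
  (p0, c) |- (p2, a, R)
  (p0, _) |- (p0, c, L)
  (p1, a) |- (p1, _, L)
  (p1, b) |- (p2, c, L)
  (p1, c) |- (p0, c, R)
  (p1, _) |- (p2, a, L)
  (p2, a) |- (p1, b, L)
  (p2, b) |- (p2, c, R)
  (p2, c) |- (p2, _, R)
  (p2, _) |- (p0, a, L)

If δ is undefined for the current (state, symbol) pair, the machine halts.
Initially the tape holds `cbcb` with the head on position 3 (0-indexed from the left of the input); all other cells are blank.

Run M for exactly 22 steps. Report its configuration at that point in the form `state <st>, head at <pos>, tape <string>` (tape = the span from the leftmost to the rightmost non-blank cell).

state p1, head at 3, tape cbc_bbb

state=p0 head=3 tape=cbc[b]___   (p0,b)→(p2,a,R)
state=p2 head=4 tape=cbca[_]__   (p2,_)→(p0,a,L)
state=p0 head=3 tape=cbc[a]a__   (p0,a)→(p1,c,R)
state=p1 head=4 tape=cbcc[a]__   (p1,a)→(p1,_,L)
state=p1 head=3 tape=cbc[c]___   (p1,c)→(p0,c,R)
state=p0 head=4 tape=cbcc[_]__   (p0,_)→(p0,c,L)
state=p0 head=3 tape=cbc[c]c__   (p0,c)→(p2,a,R)
state=p2 head=4 tape=cbca[c]__   (p2,c)→(p2,_,R)
state=p2 head=5 tape=cbca_[_]_   (p2,_)→(p0,a,L)
state=p0 head=4 tape=cbca[_]a_   (p0,_)→(p0,c,L)
state=p0 head=3 tape=cbc[a]ca_   (p0,a)→(p1,c,R)
state=p1 head=4 tape=cbcc[c]a_   (p1,c)→(p0,c,R)
state=p0 head=5 tape=cbccc[a]_   (p0,a)→(p1,c,R)
state=p1 head=6 tape=cbcccc[_]   (p1,_)→(p2,a,L)
state=p2 head=5 tape=cbccc[c]a   (p2,c)→(p2,_,R)
state=p2 head=6 tape=cbccc_[a]   (p2,a)→(p1,b,L)
state=p1 head=5 tape=cbccc[_]b   (p1,_)→(p2,a,L)
state=p2 head=4 tape=cbcc[c]ab   (p2,c)→(p2,_,R)
state=p2 head=5 tape=cbcc_[a]b   (p2,a)→(p1,b,L)
state=p1 head=4 tape=cbcc[_]bb   (p1,_)→(p2,a,L)
state=p2 head=3 tape=cbc[c]abb   (p2,c)→(p2,_,R)
state=p2 head=4 tape=cbc_[a]bb   (p2,a)→(p1,b,L)
state=p1 head=3 tape=cbc[_]bbb
After 22 steps: state p1, head at 3, tape cbc_bbb.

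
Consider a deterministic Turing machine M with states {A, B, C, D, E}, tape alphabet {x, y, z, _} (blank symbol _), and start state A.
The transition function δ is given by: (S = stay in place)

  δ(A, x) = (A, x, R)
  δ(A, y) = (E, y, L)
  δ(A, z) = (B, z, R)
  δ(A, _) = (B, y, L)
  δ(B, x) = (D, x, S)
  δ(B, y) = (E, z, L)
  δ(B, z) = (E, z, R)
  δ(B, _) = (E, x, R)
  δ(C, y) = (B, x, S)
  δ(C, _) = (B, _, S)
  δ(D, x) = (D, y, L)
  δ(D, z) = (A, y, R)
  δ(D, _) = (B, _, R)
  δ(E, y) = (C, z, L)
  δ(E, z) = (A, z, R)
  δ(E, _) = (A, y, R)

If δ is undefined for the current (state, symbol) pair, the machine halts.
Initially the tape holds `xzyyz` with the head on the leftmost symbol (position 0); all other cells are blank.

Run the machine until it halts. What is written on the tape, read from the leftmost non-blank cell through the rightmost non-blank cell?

A | [x]zyyz_____   read x → write x, move R, go to A
A | x[z]yyz_____   read z → write z, move R, go to B
B | xz[y]yz_____   read y → write z, move L, go to E
E | x[z]zyz_____   read z → write z, move R, go to A
A | xz[z]yz_____   read z → write z, move R, go to B
B | xzz[y]z_____   read y → write z, move L, go to E
E | xz[z]zz_____   read z → write z, move R, go to A
A | xzz[z]z_____   read z → write z, move R, go to B
B | xzzz[z]_____   read z → write z, move R, go to E
E | xzzzz[_]____   read _ → write y, move R, go to A
A | xzzzzy[_]___   read _ → write y, move L, go to B
B | xzzzz[y]y___   read y → write z, move L, go to E
E | xzzz[z]zy___   read z → write z, move R, go to A
A | xzzzz[z]y___   read z → write z, move R, go to B
B | xzzzzz[y]___   read y → write z, move L, go to E
E | xzzzz[z]z___   read z → write z, move R, go to A
A | xzzzzz[z]___   read z → write z, move R, go to B
B | xzzzzzz[_]__   read _ → write x, move R, go to E
E | xzzzzzzx[_]_   read _ → write y, move R, go to A
A | xzzzzzzxy[_]   read _ → write y, move L, go to B
B | xzzzzzzx[y]y   read y → write z, move L, go to E
E | xzzzzzz[x]zy
The non-blank tape span at halt is xzzzzzzxzy.

xzzzzzzxzy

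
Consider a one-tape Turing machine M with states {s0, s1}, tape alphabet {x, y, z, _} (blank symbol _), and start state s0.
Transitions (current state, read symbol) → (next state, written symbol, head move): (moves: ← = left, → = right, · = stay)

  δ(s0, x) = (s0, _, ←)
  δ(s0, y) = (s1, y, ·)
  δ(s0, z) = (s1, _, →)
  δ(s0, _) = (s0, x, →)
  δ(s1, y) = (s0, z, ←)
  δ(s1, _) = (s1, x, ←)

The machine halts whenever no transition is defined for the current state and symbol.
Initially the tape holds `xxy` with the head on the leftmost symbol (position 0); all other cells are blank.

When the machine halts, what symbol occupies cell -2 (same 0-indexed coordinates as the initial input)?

state=s0 head=0 tape=___[x]xy_   (s0,x)→(s0,_,←)
state=s0 head=-1 tape=__[_]_xy_   (s0,_)→(s0,x,→)
state=s0 head=0 tape=__x[_]xy_   (s0,_)→(s0,x,→)
state=s0 head=1 tape=__xx[x]y_   (s0,x)→(s0,_,←)
state=s0 head=0 tape=__x[x]_y_   (s0,x)→(s0,_,←)
state=s0 head=-1 tape=__[x]__y_   (s0,x)→(s0,_,←)
state=s0 head=-2 tape=_[_]___y_   (s0,_)→(s0,x,→)
state=s0 head=-1 tape=_x[_]__y_   (s0,_)→(s0,x,→)
state=s0 head=0 tape=_xx[_]_y_   (s0,_)→(s0,x,→)
state=s0 head=1 tape=_xxx[_]y_   (s0,_)→(s0,x,→)
state=s0 head=2 tape=_xxxx[y]_   (s0,y)→(s1,y,·)
state=s1 head=2 tape=_xxxx[y]_   (s1,y)→(s0,z,←)
state=s0 head=1 tape=_xxx[x]z_   (s0,x)→(s0,_,←)
state=s0 head=0 tape=_xx[x]_z_   (s0,x)→(s0,_,←)
state=s0 head=-1 tape=_x[x]__z_   (s0,x)→(s0,_,←)
state=s0 head=-2 tape=_[x]___z_   (s0,x)→(s0,_,←)
state=s0 head=-3 tape=[_]____z_   (s0,_)→(s0,x,→)
state=s0 head=-2 tape=x[_]___z_   (s0,_)→(s0,x,→)
state=s0 head=-1 tape=xx[_]__z_   (s0,_)→(s0,x,→)
state=s0 head=0 tape=xxx[_]_z_   (s0,_)→(s0,x,→)
state=s0 head=1 tape=xxxx[_]z_   (s0,_)→(s0,x,→)
state=s0 head=2 tape=xxxxx[z]_   (s0,z)→(s1,_,→)
state=s1 head=3 tape=xxxxx_[_]   (s1,_)→(s1,x,←)
state=s1 head=2 tape=xxxxx[_]x   (s1,_)→(s1,x,←)
state=s1 head=1 tape=xxxx[x]xx
Cell -2 holds x when M halts.

x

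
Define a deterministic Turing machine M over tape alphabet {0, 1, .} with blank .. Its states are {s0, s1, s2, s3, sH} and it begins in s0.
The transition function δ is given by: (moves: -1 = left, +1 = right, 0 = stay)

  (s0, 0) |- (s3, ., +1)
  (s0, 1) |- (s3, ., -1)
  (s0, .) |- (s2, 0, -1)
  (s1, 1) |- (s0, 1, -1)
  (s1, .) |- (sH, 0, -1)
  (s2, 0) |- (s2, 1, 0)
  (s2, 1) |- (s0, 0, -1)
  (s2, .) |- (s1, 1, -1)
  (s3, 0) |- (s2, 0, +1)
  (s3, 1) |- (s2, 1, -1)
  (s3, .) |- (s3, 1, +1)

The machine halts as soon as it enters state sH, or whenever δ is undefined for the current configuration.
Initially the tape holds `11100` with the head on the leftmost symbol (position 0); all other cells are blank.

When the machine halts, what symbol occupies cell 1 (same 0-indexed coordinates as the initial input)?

.

state=s0 head=0 tape=..[1]1100.   (s0,1)→(s3,.,-1)
state=s3 head=-1 tape=.[.].1100.   (s3,.)→(s3,1,+1)
state=s3 head=0 tape=.1[.]1100.   (s3,.)→(s3,1,+1)
state=s3 head=1 tape=.11[1]100.   (s3,1)→(s2,1,-1)
state=s2 head=0 tape=.1[1]1100.   (s2,1)→(s0,0,-1)
state=s0 head=-1 tape=.[1]01100.   (s0,1)→(s3,.,-1)
state=s3 head=-2 tape=[.].01100.   (s3,.)→(s3,1,+1)
state=s3 head=-1 tape=1[.]01100.   (s3,.)→(s3,1,+1)
state=s3 head=0 tape=11[0]1100.   (s3,0)→(s2,0,+1)
state=s2 head=1 tape=110[1]100.   (s2,1)→(s0,0,-1)
state=s0 head=0 tape=11[0]0100.   (s0,0)→(s3,.,+1)
state=s3 head=1 tape=11.[0]100.   (s3,0)→(s2,0,+1)
state=s2 head=2 tape=11.0[1]00.   (s2,1)→(s0,0,-1)
state=s0 head=1 tape=11.[0]000.   (s0,0)→(s3,.,+1)
state=s3 head=2 tape=11..[0]00.   (s3,0)→(s2,0,+1)
state=s2 head=3 tape=11..0[0]0.   (s2,0)→(s2,1,0)
state=s2 head=3 tape=11..0[1]0.   (s2,1)→(s0,0,-1)
state=s0 head=2 tape=11..[0]00.   (s0,0)→(s3,.,+1)
state=s3 head=3 tape=11...[0]0.   (s3,0)→(s2,0,+1)
state=s2 head=4 tape=11...0[0].   (s2,0)→(s2,1,0)
state=s2 head=4 tape=11...0[1].   (s2,1)→(s0,0,-1)
state=s0 head=3 tape=11...[0]0.   (s0,0)→(s3,.,+1)
state=s3 head=4 tape=11....[0].   (s3,0)→(s2,0,+1)
state=s2 head=5 tape=11....0[.]   (s2,.)→(s1,1,-1)
state=s1 head=4 tape=11....[0]1
Cell 1 holds . when M halts.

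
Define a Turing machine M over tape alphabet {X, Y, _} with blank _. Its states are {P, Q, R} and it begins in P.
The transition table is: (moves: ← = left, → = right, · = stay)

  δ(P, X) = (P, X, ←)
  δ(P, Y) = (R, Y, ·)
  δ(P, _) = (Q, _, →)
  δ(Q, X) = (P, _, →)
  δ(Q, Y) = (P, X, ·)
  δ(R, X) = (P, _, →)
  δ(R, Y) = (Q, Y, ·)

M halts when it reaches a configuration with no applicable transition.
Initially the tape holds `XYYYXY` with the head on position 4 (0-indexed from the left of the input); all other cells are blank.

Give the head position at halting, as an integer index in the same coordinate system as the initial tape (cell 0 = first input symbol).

7

state=P head=4 tape=_XYYY[X]Y__   (P,X)→(P,X,←)
state=P head=3 tape=_XYY[Y]XY__   (P,Y)→(R,Y,·)
state=R head=3 tape=_XYY[Y]XY__   (R,Y)→(Q,Y,·)
state=Q head=3 tape=_XYY[Y]XY__   (Q,Y)→(P,X,·)
state=P head=3 tape=_XYY[X]XY__   (P,X)→(P,X,←)
state=P head=2 tape=_XY[Y]XXY__   (P,Y)→(R,Y,·)
state=R head=2 tape=_XY[Y]XXY__   (R,Y)→(Q,Y,·)
state=Q head=2 tape=_XY[Y]XXY__   (Q,Y)→(P,X,·)
state=P head=2 tape=_XY[X]XXY__   (P,X)→(P,X,←)
state=P head=1 tape=_X[Y]XXXY__   (P,Y)→(R,Y,·)
state=R head=1 tape=_X[Y]XXXY__   (R,Y)→(Q,Y,·)
state=Q head=1 tape=_X[Y]XXXY__   (Q,Y)→(P,X,·)
state=P head=1 tape=_X[X]XXXY__   (P,X)→(P,X,←)
state=P head=0 tape=_[X]XXXXY__   (P,X)→(P,X,←)
state=P head=-1 tape=[_]XXXXXY__   (P,_)→(Q,_,→)
state=Q head=0 tape=_[X]XXXXY__   (Q,X)→(P,_,→)
state=P head=1 tape=__[X]XXXY__   (P,X)→(P,X,←)
state=P head=0 tape=_[_]XXXXY__   (P,_)→(Q,_,→)
state=Q head=1 tape=__[X]XXXY__   (Q,X)→(P,_,→)
state=P head=2 tape=___[X]XXY__   (P,X)→(P,X,←)
state=P head=1 tape=__[_]XXXY__   (P,_)→(Q,_,→)
state=Q head=2 tape=___[X]XXY__   (Q,X)→(P,_,→)
state=P head=3 tape=____[X]XY__   (P,X)→(P,X,←)
state=P head=2 tape=___[_]XXY__   (P,_)→(Q,_,→)
state=Q head=3 tape=____[X]XY__   (Q,X)→(P,_,→)
state=P head=4 tape=_____[X]Y__   (P,X)→(P,X,←)
state=P head=3 tape=____[_]XY__   (P,_)→(Q,_,→)
state=Q head=4 tape=_____[X]Y__   (Q,X)→(P,_,→)
state=P head=5 tape=______[Y]__   (P,Y)→(R,Y,·)
state=R head=5 tape=______[Y]__   (R,Y)→(Q,Y,·)
state=Q head=5 tape=______[Y]__   (Q,Y)→(P,X,·)
state=P head=5 tape=______[X]__   (P,X)→(P,X,←)
state=P head=4 tape=_____[_]X__   (P,_)→(Q,_,→)
state=Q head=5 tape=______[X]__   (Q,X)→(P,_,→)
state=P head=6 tape=_______[_]_   (P,_)→(Q,_,→)
state=Q head=7 tape=________[_]
At halt the head is at cell 7.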